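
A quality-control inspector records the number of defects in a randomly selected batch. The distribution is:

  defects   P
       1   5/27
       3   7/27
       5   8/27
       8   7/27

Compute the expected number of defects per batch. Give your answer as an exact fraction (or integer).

122/27

E[X] = (5/27)·1 + (7/27)·3 + (8/27)·5 + (7/27)·8
     = 122/27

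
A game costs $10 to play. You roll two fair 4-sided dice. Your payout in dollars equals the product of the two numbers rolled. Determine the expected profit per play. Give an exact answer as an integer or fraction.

Distribution of the product of the two numbers rolled: 1 w.p. 1/16, 2 w.p. 1/8, 3 w.p. 1/8, 4 w.p. 3/16, 6 w.p. 1/8, 8 w.p. 1/8, …
E[payout] = (1/16)·1 + (1/8)·2 + (1/8)·3 + (3/16)·4 + (1/8)·6 + (1/8)·8 + (1/16)·9 + (1/8)·12 + (1/16)·16 = 25/4
Expected profit = 25/4 − 10 = -15/4

-15/4 dollars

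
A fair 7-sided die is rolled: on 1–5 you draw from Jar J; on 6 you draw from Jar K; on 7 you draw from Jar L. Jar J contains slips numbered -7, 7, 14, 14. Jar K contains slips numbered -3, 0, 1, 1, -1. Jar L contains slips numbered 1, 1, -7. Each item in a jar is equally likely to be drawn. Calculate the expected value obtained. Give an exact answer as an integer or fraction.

494/105

E[X | Jar J] = (-7 + 7 + 14 + 14)/4 = 7
E[X | Jar K] = (-3 + 0 + 1 + 1 − 1)/5 = -2/5
E[X | Jar L] = (1 + 1 − 7)/3 = -5/3
E[X] = (5/7)·7 + (1/7)·(-2/5) + (1/7)·(-5/3) = 494/105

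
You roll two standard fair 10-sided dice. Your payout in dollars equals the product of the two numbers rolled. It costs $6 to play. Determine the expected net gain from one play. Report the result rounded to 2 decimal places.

Distribution of the product of the two numbers rolled: 1 w.p. 1/100, 2 w.p. 1/50, 3 w.p. 1/50, 4 w.p. 3/100, 5 w.p. 1/50, 6 w.p. 1/25, …
E[payout] = (1/100)·1 + (1/50)·2 + (1/50)·3 + (3/100)·4 + (1/50)·5 + (1/25)·6 + (1/50)·7 + (1/25)·8 + (3/100)·9 + (1/25)·10 + (1/25)·12 + (1/50)·14 + (1/50)·15 + (3/100)·16 + (1/25)·18 + (1/25)·20 + (1/50)·21 + (1/25)·24 + (1/100)·25 + (1/50)·27 + (1/50)·28 + (1/25)·30 + (1/50)·32 + (1/50)·35 + (3/100)·36 + (1/25)·40 + (1/50)·42 + (1/50)·45 + (1/50)·48 + (1/100)·49 + (1/50)·50 + (1/50)·54 + (1/50)·56 + (1/50)·60 + (1/50)·63 + (1/100)·64 + (1/50)·70 + (1/50)·72 + (1/50)·80 + (1/100)·81 + (1/50)·90 + (1/100)·100 = 121/4
Expected profit = 121/4 − 6 = 97/4 ≈ $24.25

$24.25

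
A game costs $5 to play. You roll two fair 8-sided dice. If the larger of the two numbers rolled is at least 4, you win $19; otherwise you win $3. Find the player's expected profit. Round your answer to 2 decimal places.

E[payout] = (9/64)·3 + (55/64)·19 = 67/4
Expected profit = 67/4 − 5 = 47/4 ≈ $11.75

$11.75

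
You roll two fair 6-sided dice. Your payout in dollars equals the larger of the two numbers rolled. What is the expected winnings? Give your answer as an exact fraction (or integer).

Distribution of the larger of the two numbers rolled: 1 w.p. 1/36, 2 w.p. 1/12, 3 w.p. 5/36, 4 w.p. 7/36, 5 w.p. 1/4, 6 w.p. 11/36
E[payout] = (1/36)·1 + (1/12)·2 + (5/36)·3 + (7/36)·4 + (1/4)·5 + (11/36)·6 = 161/36

161/36 dollars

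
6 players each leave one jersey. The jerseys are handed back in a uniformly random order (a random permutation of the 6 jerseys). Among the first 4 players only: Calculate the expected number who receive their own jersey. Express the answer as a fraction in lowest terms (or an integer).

Let Xᵢ = 1 if person i gets their own jersey. For each i, P(Xᵢ=1) = 1/6.
By linearity of expectation, E[X₁+…+X_4] = 4·(1/6) = 2/3.

2/3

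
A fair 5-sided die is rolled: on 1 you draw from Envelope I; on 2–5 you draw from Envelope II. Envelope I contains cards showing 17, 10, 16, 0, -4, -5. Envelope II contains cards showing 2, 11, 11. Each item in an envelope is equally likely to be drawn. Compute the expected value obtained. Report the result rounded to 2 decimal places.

7.53

E[X | Envelope I] = (17 + 10 + 16 + 0 − 4 − 5)/6 = 17/3
E[X | Envelope II] = (2 + 11 + 11)/3 = 8
E[X] = (1/5)·17/3 + (4/5)·8 = 113/15 ≈ 7.53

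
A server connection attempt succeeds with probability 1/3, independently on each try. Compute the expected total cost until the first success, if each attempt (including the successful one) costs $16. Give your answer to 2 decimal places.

E[#attempts] = 1/p = 3; E[cost] = 16·3 = 48.
≈ 48.00

$48.00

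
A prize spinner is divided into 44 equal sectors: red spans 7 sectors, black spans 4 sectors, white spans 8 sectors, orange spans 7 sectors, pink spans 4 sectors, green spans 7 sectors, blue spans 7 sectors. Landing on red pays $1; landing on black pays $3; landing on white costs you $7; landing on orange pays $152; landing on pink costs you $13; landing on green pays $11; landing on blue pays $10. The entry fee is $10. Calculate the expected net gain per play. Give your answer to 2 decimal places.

$15.50

E[payout] = (7/44)·1 + (4/44)·3 + (8/44)·(-7) + (7/44)·152 + (4/44)·(-13) + (7/44)·11 + (7/44)·10 = 51/2
Expected profit = 51/2 − 10 = 31/2 ≈ $15.50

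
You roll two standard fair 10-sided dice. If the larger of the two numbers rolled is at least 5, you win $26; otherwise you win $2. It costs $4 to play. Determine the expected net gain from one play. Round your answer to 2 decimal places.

$18.16

E[payout] = (4/25)·2 + (21/25)·26 = 554/25
Expected profit = 554/25 − 4 = 454/25 ≈ $18.16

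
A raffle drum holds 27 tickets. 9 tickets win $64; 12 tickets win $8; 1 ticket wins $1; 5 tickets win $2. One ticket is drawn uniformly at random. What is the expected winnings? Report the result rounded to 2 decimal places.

E[payout] = (9/27)·64 + (12/27)·8 + (1/27)·1 + (5/27)·2 = 683/27
≈ $25.30

$25.30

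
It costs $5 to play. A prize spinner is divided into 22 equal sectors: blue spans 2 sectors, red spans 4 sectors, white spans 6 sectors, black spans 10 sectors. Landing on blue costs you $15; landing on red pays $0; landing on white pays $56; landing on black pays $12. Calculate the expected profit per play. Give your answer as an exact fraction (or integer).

158/11 dollars

E[payout] = (2/22)·(-15) + (4/22)·0 + (6/22)·56 + (10/22)·12 = 213/11
Expected profit = 213/11 − 5 = 158/11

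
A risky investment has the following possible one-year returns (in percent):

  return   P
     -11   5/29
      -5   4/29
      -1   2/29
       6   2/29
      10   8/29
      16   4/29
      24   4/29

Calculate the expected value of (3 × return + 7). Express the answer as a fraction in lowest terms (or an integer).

E[3x+7] = (5/29)·(-26) + (4/29)·(-8) + (2/29)·4 + (2/29)·25 + (8/29)·37 + (4/29)·55 + (4/29)·79
     = 728/29

728/29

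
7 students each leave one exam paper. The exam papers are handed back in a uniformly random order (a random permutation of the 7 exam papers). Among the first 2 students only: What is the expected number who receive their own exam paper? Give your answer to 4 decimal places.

0.2857

Let Xᵢ = 1 if person i gets their own exam paper. For each i, P(Xᵢ=1) = 1/7.
By linearity of expectation, E[X₁+…+X_2] = 2·(1/7) = 2/7.
≈ 0.2857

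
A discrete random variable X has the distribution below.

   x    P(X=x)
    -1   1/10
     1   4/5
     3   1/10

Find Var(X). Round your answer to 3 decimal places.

E[X] = (1/10)·(-1) + (4/5)·1 + (1/10)·3 = 1
E[X²] = (1/10)·1 + (4/5)·1 + (1/10)·9 = 9/5
Var(X) = 9/5 − (1)² = 4/5 ≈ 0.800

0.800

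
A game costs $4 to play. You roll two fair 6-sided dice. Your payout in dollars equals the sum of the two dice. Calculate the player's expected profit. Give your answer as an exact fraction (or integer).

$3

Distribution of the sum of the two dice: 2 w.p. 1/36, 3 w.p. 1/18, 4 w.p. 1/12, 5 w.p. 1/9, 6 w.p. 5/36, 7 w.p. 1/6, …
E[payout] = (1/36)·2 + (1/18)·3 + (1/12)·4 + (1/9)·5 + (5/36)·6 + (1/6)·7 + (5/36)·8 + (1/9)·9 + (1/12)·10 + (1/18)·11 + (1/36)·12 = 7
Expected profit = 7 − 4 = 3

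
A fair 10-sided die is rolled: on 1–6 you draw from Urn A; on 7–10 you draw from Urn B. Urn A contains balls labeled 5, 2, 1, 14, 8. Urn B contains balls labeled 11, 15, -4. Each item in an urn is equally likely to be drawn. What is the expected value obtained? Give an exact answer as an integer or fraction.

98/15

E[X | Urn A] = (5 + 2 + 1 + 14 + 8)/5 = 6
E[X | Urn B] = (11 + 15 − 4)/3 = 22/3
E[X] = (3/5)·6 + (2/5)·22/3 = 98/15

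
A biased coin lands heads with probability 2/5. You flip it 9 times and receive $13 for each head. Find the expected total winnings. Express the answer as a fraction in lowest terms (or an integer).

234/5 dollars

E[#heads] = 9·2/5 = 18/5 (linearity over flips).
E[winnings] = 13·18/5 = 234/5.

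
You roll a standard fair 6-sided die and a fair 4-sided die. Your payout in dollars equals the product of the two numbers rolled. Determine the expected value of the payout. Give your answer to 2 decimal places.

$8.75

Distribution of the product of the two numbers rolled: 1 w.p. 1/24, 2 w.p. 1/12, 3 w.p. 1/12, 4 w.p. 1/8, 5 w.p. 1/24, 6 w.p. 1/8, …
E[payout] = (1/24)·1 + (1/12)·2 + (1/12)·3 + (1/8)·4 + (1/24)·5 + (1/8)·6 + (1/12)·8 + (1/24)·9 + (1/24)·10 + (1/8)·12 + (1/24)·15 + (1/24)·16 + (1/24)·18 + (1/24)·20 + (1/24)·24 = 35/4
≈ $8.75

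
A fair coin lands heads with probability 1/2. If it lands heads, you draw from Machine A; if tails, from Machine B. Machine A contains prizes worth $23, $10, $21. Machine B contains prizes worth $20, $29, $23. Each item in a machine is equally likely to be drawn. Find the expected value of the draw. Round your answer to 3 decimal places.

$21.000

E[X | Machine A] = (23 + 10 + 21)/3 = 18
E[X | Machine B] = (20 + 29 + 23)/3 = 24
E[X] = (1/2)·18 + (1/2)·24 = 21 ≈ 21.000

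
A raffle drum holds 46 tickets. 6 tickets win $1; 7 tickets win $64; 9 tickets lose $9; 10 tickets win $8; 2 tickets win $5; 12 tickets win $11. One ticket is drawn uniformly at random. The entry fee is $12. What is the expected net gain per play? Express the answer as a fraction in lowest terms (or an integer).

E[payout] = (6/46)·1 + (7/46)·64 + (9/46)·(-9) + (10/46)·8 + (2/46)·5 + (12/46)·11 = 595/46
Expected profit = 595/46 − 12 = 43/46

43/46 dollars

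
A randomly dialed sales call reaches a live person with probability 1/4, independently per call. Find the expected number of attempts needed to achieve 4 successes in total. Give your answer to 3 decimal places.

By linearity (sum of 4 independent geometric waits), E[trials] = 4/p = 4/(1/4) = 16.
≈ 16.000

16.000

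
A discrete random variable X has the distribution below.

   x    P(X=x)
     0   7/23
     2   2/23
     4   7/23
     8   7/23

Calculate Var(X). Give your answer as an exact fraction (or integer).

E[X] = (7/23)·0 + (2/23)·2 + (7/23)·4 + (7/23)·8 = 88/23
E[X²] = (7/23)·0 + (2/23)·4 + (7/23)·16 + (7/23)·64 = 568/23
Var(X) = 568/23 − (88/23)² = 5320/529

5320/529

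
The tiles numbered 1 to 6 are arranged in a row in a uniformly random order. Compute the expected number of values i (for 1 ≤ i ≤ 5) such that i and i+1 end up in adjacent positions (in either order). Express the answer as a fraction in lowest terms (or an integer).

For each i ∈ {1,…,5}, let Xᵢ = 1 if i and i+1 are adjacent. P(Xᵢ=1) = 2·(6−1)!/6! = 2/6.
By linearity, E[ΣXᵢ] = (5)·(2/6) = 5/3.

5/3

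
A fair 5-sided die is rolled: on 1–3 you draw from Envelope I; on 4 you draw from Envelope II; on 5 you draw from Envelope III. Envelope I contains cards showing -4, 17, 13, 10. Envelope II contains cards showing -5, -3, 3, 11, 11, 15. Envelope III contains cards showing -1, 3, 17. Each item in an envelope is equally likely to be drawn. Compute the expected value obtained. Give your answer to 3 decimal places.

E[X | Envelope I] = (-4 + 17 + 13 + 10)/4 = 9
E[X | Envelope II] = (-5 − 3 + 3 + 11 + 11 + 15)/6 = 16/3
E[X | Envelope III] = (-1 + 3 + 17)/3 = 19/3
E[X] = (3/5)·9 + (1/5)·16/3 + (1/5)·19/3 = 116/15 ≈ 7.733

7.733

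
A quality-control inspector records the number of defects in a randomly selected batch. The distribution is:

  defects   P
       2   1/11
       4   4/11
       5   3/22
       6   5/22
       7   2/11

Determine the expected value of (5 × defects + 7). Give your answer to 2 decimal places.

31.77

E[5x+7] = (1/11)·17 + (4/11)·27 + (3/22)·32 + (5/22)·37 + (2/11)·42
     = 699/22 ≈ 31.77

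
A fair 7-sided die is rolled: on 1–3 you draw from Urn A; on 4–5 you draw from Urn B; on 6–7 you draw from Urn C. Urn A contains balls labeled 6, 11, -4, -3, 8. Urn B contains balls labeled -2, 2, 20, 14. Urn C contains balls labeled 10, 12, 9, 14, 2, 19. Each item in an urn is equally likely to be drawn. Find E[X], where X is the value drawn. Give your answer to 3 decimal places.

7.114

E[X | Urn A] = (6 + 11 − 4 − 3 + 8)/5 = 18/5
E[X | Urn B] = (-2 + 2 + 20 + 14)/4 = 17/2
E[X | Urn C] = (10 + 12 + 9 + 14 + 2 + 19)/6 = 11
E[X] = (3/7)·18/5 + (2/7)·17/2 + (2/7)·11 = 249/35 ≈ 7.114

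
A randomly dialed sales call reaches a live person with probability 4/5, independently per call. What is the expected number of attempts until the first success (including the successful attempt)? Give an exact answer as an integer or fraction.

5/4

For a geometric distribution, E[trials] = 1/p = 1/(4/5) = 5/4.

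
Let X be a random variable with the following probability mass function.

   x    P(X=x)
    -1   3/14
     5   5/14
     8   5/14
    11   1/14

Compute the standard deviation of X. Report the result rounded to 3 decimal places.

3.668

E[X] = 73/14, E[X²] = 569/14
Var(X) = E[X²] − (E[X])² = 569/14 − 5329/196 = 2637/196
SD(X) = √(2637/196) ≈ 3.668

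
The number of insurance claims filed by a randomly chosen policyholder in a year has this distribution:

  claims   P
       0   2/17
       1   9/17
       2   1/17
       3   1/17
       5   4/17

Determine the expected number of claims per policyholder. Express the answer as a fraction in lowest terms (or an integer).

E[X] = (2/17)·0 + (9/17)·1 + (1/17)·2 + (1/17)·3 + (4/17)·5
     = 2

2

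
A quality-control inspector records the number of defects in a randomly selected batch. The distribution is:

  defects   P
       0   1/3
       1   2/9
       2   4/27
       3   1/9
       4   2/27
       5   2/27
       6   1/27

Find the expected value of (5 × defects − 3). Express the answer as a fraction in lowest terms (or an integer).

E[5x-3] = (1/3)·(-3) + (2/9)·2 + (4/27)·7 + (1/9)·12 + (2/27)·17 + (2/27)·22 + (1/27)·27
     = 154/27

154/27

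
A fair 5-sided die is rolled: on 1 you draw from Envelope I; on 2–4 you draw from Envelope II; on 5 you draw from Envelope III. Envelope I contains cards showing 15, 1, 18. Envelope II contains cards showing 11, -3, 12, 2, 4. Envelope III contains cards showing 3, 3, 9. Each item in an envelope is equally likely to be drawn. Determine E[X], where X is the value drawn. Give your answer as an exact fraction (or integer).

E[X | Envelope I] = (15 + 1 + 18)/3 = 34/3
E[X | Envelope II] = (11 − 3 + 12 + 2 + 4)/5 = 26/5
E[X | Envelope III] = (3 + 3 + 9)/3 = 5
E[X] = (1/5)·34/3 + (3/5)·26/5 + (1/5)·5 = 479/75

479/75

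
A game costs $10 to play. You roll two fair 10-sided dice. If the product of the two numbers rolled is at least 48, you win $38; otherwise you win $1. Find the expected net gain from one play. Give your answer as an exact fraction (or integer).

E[payout] = (19/25)·1 + (6/25)·38 = 247/25
Expected profit = 247/25 − 10 = -3/25

-3/25 dollars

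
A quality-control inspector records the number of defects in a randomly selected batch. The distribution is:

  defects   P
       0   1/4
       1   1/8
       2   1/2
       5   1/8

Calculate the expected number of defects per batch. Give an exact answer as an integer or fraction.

7/4

E[X] = (1/4)·0 + (1/8)·1 + (1/2)·2 + (1/8)·5
     = 7/4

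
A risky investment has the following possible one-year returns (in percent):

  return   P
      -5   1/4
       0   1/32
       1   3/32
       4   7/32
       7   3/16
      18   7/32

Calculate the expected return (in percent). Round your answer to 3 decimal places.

E[X] = (1/4)·(-5) + (1/32)·0 + (3/32)·1 + (7/32)·4 + (3/16)·7 + (7/32)·18
     = 159/32 ≈ 4.969

4.969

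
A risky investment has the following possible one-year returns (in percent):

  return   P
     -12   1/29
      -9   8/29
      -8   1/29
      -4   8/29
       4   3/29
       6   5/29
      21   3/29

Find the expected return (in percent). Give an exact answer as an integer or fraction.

-19/29

E[X] = (1/29)·(-12) + (8/29)·(-9) + (1/29)·(-8) + (8/29)·(-4) + (3/29)·4 + (5/29)·6 + (3/29)·21
     = -19/29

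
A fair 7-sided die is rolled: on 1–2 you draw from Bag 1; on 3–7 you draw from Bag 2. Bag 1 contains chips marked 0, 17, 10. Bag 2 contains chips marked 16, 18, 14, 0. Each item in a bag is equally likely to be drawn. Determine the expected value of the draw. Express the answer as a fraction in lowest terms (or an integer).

78/7

E[X | Bag 1] = (0 + 17 + 10)/3 = 9
E[X | Bag 2] = (16 + 18 + 14 + 0)/4 = 12
E[X] = (2/7)·9 + (5/7)·12 = 78/7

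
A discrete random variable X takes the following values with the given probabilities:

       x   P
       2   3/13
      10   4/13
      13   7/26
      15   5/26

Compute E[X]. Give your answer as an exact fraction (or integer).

129/13

E[X] = (3/13)·2 + (4/13)·10 + (7/26)·13 + (5/26)·15
     = 129/13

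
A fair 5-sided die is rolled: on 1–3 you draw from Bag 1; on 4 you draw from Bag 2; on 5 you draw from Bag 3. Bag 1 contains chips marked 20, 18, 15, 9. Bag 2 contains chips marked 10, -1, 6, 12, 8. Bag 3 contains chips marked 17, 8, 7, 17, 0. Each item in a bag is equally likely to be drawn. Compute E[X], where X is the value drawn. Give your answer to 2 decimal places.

12.66

E[X | Bag 1] = (20 + 18 + 15 + 9)/4 = 31/2
E[X | Bag 2] = (10 − 1 + 6 + 12 + 8)/5 = 7
E[X | Bag 3] = (17 + 8 + 7 + 17 + 0)/5 = 49/5
E[X] = (3/5)·31/2 + (1/5)·7 + (1/5)·49/5 = 633/50 ≈ 12.66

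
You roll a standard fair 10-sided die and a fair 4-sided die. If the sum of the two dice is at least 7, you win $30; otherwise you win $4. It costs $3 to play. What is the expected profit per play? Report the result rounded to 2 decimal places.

$17.90

E[payout] = (7/20)·4 + (13/20)·30 = 209/10
Expected profit = 209/10 − 3 = 179/10 ≈ $17.90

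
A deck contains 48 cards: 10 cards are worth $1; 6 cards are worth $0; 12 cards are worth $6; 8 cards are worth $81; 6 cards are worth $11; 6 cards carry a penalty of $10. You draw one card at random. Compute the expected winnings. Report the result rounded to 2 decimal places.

$15.33

E[payout] = (10/48)·1 + (6/48)·0 + (12/48)·6 + (8/48)·81 + (6/48)·11 + (6/48)·(-10) = 46/3
≈ $15.33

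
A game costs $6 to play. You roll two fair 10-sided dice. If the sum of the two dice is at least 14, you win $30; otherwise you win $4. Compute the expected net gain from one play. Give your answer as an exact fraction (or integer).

132/25 dollars

E[payout] = (18/25)·4 + (7/25)·30 = 282/25
Expected profit = 282/25 − 6 = 132/25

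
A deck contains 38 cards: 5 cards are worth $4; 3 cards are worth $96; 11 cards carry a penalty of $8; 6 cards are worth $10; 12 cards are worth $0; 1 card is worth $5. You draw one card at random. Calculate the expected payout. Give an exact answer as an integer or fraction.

E[payout] = (5/38)·4 + (3/38)·96 + (11/38)·(-8) + (6/38)·10 + (12/38)·0 + (1/38)·5 = 15/2

15/2 dollars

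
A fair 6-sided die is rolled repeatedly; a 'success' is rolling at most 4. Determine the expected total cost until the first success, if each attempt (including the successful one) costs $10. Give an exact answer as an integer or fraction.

E[#attempts] = 1/p = 3/2; E[cost] = 10·3/2 = 15.

$15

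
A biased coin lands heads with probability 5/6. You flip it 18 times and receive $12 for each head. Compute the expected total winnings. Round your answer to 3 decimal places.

E[#heads] = 18·5/6 = 15 (linearity over flips).
E[winnings] = 12·15 = 180.
≈ 180.000

$180.000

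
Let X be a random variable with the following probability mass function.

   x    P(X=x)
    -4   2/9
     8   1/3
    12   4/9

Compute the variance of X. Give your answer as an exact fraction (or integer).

3104/81

E[X] = (2/9)·(-4) + (1/3)·8 + (4/9)·12 = 64/9
E[X²] = (2/9)·16 + (1/3)·64 + (4/9)·144 = 800/9
Var(X) = 800/9 − (64/9)² = 3104/81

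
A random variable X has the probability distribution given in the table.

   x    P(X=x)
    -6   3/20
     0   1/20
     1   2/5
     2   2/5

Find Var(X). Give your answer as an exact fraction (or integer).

E[X] = (3/20)·(-6) + (1/20)·0 + (2/5)·1 + (2/5)·2 = 3/10
E[X²] = (3/20)·36 + (1/20)·0 + (2/5)·1 + (2/5)·4 = 37/5
Var(X) = 37/5 − (3/10)² = 731/100

731/100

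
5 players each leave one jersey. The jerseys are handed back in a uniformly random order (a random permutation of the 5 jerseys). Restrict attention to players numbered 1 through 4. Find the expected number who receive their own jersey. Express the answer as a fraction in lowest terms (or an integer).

Let Xᵢ = 1 if person i gets their own jersey. For each i, P(Xᵢ=1) = 1/5.
By linearity of expectation, E[X₁+…+X_4] = 4·(1/5) = 4/5.

4/5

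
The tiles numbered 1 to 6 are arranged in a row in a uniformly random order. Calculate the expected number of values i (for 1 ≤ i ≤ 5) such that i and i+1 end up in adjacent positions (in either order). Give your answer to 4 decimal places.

For each i ∈ {1,…,5}, let Xᵢ = 1 if i and i+1 are adjacent. P(Xᵢ=1) = 2·(6−1)!/6! = 2/6.
By linearity, E[ΣXᵢ] = (5)·(2/6) = 5/3.
≈ 1.6667

1.6667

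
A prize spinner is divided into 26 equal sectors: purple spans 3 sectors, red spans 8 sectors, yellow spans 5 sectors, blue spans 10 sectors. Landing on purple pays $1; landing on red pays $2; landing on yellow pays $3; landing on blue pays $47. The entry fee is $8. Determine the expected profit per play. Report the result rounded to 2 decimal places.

E[payout] = (3/26)·1 + (8/26)·2 + (5/26)·3 + (10/26)·47 = 252/13
Expected profit = 252/13 − 8 = 148/13 ≈ $11.38

$11.38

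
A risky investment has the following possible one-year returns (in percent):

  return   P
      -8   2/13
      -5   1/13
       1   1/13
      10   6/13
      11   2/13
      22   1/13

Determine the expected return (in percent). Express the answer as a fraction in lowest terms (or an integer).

E[X] = (2/13)·(-8) + (1/13)·(-5) + (1/13)·1 + (6/13)·10 + (2/13)·11 + (1/13)·22
     = 84/13

84/13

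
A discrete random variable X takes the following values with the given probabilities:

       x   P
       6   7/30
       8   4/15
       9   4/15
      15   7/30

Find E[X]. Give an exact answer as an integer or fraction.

E[X] = (7/30)·6 + (4/15)·8 + (4/15)·9 + (7/30)·15
     = 283/30

283/30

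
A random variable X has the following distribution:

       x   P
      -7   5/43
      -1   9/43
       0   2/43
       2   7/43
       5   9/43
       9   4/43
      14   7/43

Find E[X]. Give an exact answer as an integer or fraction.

E[X] = (5/43)·(-7) + (9/43)·(-1) + (2/43)·0 + (7/43)·2 + (9/43)·5 + (4/43)·9 + (7/43)·14
     = 149/43

149/43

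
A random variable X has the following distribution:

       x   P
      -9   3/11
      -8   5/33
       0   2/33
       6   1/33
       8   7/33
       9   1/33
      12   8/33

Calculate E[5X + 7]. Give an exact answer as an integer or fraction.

461/33

E[5x+7] = (3/11)·(-38) + (5/33)·(-33) + (2/33)·7 + (1/33)·37 + (7/33)·47 + (1/33)·52 + (8/33)·67
     = 461/33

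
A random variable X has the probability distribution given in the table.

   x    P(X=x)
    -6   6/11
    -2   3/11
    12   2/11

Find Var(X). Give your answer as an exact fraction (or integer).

5352/121

E[X] = (6/11)·(-6) + (3/11)·(-2) + (2/11)·12 = -18/11
E[X²] = (6/11)·36 + (3/11)·4 + (2/11)·144 = 516/11
Var(X) = 516/11 − (-18/11)² = 5352/121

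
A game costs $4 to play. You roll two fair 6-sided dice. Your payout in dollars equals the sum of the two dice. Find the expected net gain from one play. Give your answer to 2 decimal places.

$3.00

Distribution of the sum of the two dice: 2 w.p. 1/36, 3 w.p. 1/18, 4 w.p. 1/12, 5 w.p. 1/9, 6 w.p. 5/36, 7 w.p. 1/6, …
E[payout] = (1/36)·2 + (1/18)·3 + (1/12)·4 + (1/9)·5 + (5/36)·6 + (1/6)·7 + (5/36)·8 + (1/9)·9 + (1/12)·10 + (1/18)·11 + (1/36)·12 = 7
Expected profit = 7 − 4 = 3 ≈ $3.00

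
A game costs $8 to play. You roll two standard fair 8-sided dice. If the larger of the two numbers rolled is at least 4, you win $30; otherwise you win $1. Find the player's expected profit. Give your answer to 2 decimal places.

$17.92

E[payout] = (9/64)·1 + (55/64)·30 = 1659/64
Expected profit = 1659/64 − 8 = 1147/64 ≈ $17.92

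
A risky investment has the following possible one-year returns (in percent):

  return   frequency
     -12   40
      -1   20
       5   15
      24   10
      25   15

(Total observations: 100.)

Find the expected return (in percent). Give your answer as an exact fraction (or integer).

Total = 100, so P(return=-12) = 40/100, etc.
E[X] = (2/5)·(-12) + (1/5)·(-1) + (3/20)·5 + (1/10)·24 + (3/20)·25
     = 19/10

19/10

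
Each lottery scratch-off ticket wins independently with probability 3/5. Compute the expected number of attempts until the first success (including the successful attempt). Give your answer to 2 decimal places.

1.67

For a geometric distribution, E[trials] = 1/p = 1/(3/5) = 5/3.
≈ 1.67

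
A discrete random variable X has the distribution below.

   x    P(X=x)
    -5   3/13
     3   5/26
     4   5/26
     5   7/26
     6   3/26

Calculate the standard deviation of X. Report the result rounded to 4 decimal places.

E[X] = 29/13, E[X²] = 279/13
Var(X) = E[X²] − (E[X])² = 279/13 − 841/169 = 2786/169
SD(X) = √(2786/169) ≈ 4.0602

4.0602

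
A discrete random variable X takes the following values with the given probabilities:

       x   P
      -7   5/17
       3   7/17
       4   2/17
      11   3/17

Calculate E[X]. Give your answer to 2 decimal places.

1.59

E[X] = (5/17)·(-7) + (7/17)·3 + (2/17)·4 + (3/17)·11
     = 27/17 ≈ 1.59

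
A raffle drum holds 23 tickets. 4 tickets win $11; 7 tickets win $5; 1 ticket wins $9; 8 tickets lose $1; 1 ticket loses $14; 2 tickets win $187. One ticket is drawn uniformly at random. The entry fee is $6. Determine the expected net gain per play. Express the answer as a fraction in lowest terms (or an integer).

E[payout] = (4/23)·11 + (7/23)·5 + (1/23)·9 + (8/23)·(-1) + (1/23)·(-14) + (2/23)·187 = 440/23
Expected profit = 440/23 − 6 = 302/23

302/23 dollars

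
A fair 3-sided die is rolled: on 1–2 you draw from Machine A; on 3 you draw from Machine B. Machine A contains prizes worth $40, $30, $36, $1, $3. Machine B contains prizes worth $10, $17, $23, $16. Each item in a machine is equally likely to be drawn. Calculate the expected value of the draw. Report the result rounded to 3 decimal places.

$20.167

E[X | Machine A] = (40 + 30 + 36 + 1 + 3)/5 = 22
E[X | Machine B] = (10 + 17 + 23 + 16)/4 = 33/2
E[X] = (2/3)·22 + (1/3)·33/2 = 121/6 ≈ 20.167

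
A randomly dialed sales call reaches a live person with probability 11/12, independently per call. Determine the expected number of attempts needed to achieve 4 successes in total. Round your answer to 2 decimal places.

4.36

By linearity (sum of 4 independent geometric waits), E[trials] = 4/p = 4/(11/12) = 48/11.
≈ 4.36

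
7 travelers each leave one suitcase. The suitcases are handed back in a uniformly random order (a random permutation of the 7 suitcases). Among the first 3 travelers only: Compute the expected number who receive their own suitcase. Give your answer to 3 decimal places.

Let Xᵢ = 1 if person i gets their own suitcase. For each i, P(Xᵢ=1) = 1/7.
By linearity of expectation, E[X₁+…+X_3] = 3·(1/7) = 3/7.
≈ 0.429

0.429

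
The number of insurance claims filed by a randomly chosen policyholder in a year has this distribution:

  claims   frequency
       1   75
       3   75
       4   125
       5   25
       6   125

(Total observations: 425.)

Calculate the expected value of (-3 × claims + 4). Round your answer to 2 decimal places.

-7.82

Total = 425, so P(claims=1) = 75/425, etc.
E[-3x+4] = (3/17)·1 + (3/17)·(-5) + (5/17)·(-8) + (1/17)·(-11) + (5/17)·(-14)
     = -133/17 ≈ -7.82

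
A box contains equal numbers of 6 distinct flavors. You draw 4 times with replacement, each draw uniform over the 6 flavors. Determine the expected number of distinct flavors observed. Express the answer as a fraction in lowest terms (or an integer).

671/216

Let Xⱼ=1 if type j appears at least once. P(Xⱼ=1) = 1 − ((6−1)/6)^4 = 671/1296.
E[#distinct] = 6·671/1296 = 671/216.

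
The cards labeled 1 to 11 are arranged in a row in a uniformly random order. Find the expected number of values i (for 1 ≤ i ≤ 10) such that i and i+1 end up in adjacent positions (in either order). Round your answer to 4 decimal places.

1.8182

For each i ∈ {1,…,10}, let Xᵢ = 1 if i and i+1 are adjacent. P(Xᵢ=1) = 2·(11−1)!/11! = 2/11.
By linearity, E[ΣXᵢ] = (10)·(2/11) = 20/11.
≈ 1.8182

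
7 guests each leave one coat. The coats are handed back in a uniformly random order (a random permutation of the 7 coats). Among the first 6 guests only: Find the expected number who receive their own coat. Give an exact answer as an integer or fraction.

6/7

Let Xᵢ = 1 if person i gets their own coat. For each i, P(Xᵢ=1) = 1/7.
By linearity of expectation, E[X₁+…+X_6] = 6·(1/7) = 6/7.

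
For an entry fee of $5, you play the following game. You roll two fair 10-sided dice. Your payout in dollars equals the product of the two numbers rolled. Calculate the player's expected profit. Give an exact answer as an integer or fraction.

101/4 dollars

Distribution of the product of the two numbers rolled: 1 w.p. 1/100, 2 w.p. 1/50, 3 w.p. 1/50, 4 w.p. 3/100, 5 w.p. 1/50, 6 w.p. 1/25, …
E[payout] = (1/100)·1 + (1/50)·2 + (1/50)·3 + (3/100)·4 + (1/50)·5 + (1/25)·6 + (1/50)·7 + (1/25)·8 + (3/100)·9 + (1/25)·10 + (1/25)·12 + (1/50)·14 + (1/50)·15 + (3/100)·16 + (1/25)·18 + (1/25)·20 + (1/50)·21 + (1/25)·24 + (1/100)·25 + (1/50)·27 + (1/50)·28 + (1/25)·30 + (1/50)·32 + (1/50)·35 + (3/100)·36 + (1/25)·40 + (1/50)·42 + (1/50)·45 + (1/50)·48 + (1/100)·49 + (1/50)·50 + (1/50)·54 + (1/50)·56 + (1/50)·60 + (1/50)·63 + (1/100)·64 + (1/50)·70 + (1/50)·72 + (1/50)·80 + (1/100)·81 + (1/50)·90 + (1/100)·100 = 121/4
Expected profit = 121/4 − 5 = 101/4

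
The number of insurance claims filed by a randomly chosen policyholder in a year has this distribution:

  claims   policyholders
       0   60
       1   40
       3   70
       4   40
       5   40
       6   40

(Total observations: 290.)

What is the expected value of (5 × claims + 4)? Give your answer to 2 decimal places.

18.66

Total = 290, so P(claims=0) = 60/290, etc.
E[5x+4] = (6/29)·4 + (4/29)·9 + (7/29)·19 + (4/29)·24 + (4/29)·29 + (4/29)·34
     = 541/29 ≈ 18.66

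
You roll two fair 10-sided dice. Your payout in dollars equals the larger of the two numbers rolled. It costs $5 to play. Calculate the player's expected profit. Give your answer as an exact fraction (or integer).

43/20 dollars

Distribution of the larger of the two numbers rolled: 1 w.p. 1/100, 2 w.p. 3/100, 3 w.p. 1/20, 4 w.p. 7/100, 5 w.p. 9/100, 6 w.p. 11/100, …
E[payout] = (1/100)·1 + (3/100)·2 + (1/20)·3 + (7/100)·4 + (9/100)·5 + (11/100)·6 + (13/100)·7 + (3/20)·8 + (17/100)·9 + (19/100)·10 = 143/20
Expected profit = 143/20 − 5 = 43/20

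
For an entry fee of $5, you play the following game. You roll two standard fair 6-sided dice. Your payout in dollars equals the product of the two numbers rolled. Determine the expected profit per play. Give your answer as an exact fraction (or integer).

Distribution of the product of the two numbers rolled: 1 w.p. 1/36, 2 w.p. 1/18, 3 w.p. 1/18, 4 w.p. 1/12, 5 w.p. 1/18, 6 w.p. 1/9, …
E[payout] = (1/36)·1 + (1/18)·2 + (1/18)·3 + (1/12)·4 + (1/18)·5 + (1/9)·6 + (1/18)·8 + (1/36)·9 + (1/18)·10 + (1/9)·12 + (1/18)·15 + (1/36)·16 + (1/18)·18 + (1/18)·20 + (1/18)·24 + (1/36)·25 + (1/18)·30 + (1/36)·36 = 49/4
Expected profit = 49/4 − 5 = 29/4

29/4 dollars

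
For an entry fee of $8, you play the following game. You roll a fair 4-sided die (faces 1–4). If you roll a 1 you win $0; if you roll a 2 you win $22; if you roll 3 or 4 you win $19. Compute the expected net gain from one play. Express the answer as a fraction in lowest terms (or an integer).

E[payout] = (1/4)·0 + (1/2)·19 + (1/4)·22 = 15
Expected profit = 15 − 8 = 7

$7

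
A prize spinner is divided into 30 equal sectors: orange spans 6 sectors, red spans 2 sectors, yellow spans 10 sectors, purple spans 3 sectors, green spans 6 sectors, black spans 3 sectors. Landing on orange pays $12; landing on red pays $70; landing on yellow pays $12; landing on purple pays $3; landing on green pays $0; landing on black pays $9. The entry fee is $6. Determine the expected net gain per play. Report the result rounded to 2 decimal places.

E[payout] = (6/30)·12 + (2/30)·70 + (10/30)·12 + (3/30)·3 + (6/30)·0 + (3/30)·9 = 184/15
Expected profit = 184/15 − 6 = 94/15 ≈ $6.27

$6.27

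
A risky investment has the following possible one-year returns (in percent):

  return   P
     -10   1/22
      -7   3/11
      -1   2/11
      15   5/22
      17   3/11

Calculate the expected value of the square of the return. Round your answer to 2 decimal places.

E[X²] = (1/22)·100 + (3/11)·49 + (2/11)·1 + (5/22)·225 + (3/11)·289
     = 3257/22 ≈ 148.05

148.05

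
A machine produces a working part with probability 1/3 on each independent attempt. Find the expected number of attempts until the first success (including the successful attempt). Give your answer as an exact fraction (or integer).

3

For a geometric distribution, E[trials] = 1/p = 1/(1/3) = 3.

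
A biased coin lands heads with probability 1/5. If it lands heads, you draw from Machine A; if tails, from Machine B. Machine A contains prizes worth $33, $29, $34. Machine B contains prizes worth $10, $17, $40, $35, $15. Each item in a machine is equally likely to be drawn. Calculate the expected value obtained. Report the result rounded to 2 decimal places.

$25.12

E[X | Machine A] = (33 + 29 + 34)/3 = 32
E[X | Machine B] = (10 + 17 + 40 + 35 + 15)/5 = 117/5
E[X] = (1/5)·32 + (4/5)·117/5 = 628/25 ≈ 25.12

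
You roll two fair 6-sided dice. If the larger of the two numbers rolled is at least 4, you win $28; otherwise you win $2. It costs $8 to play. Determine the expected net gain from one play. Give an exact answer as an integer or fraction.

E[payout] = (1/4)·2 + (3/4)·28 = 43/2
Expected profit = 43/2 − 8 = 27/2

27/2 dollars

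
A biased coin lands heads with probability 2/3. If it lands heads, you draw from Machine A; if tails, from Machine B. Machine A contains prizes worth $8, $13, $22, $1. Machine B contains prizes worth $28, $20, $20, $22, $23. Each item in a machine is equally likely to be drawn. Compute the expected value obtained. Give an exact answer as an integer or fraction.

223/15 dollars

E[X | Machine A] = (8 + 13 + 22 + 1)/4 = 11
E[X | Machine B] = (28 + 20 + 20 + 22 + 23)/5 = 113/5
E[X] = (2/3)·11 + (1/3)·113/5 = 223/15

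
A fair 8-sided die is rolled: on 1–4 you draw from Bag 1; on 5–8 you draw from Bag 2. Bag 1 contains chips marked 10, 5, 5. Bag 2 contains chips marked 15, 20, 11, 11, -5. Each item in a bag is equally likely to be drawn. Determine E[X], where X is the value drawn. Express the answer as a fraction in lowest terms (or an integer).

128/15

E[X | Bag 1] = (10 + 5 + 5)/3 = 20/3
E[X | Bag 2] = (15 + 20 + 11 + 11 − 5)/5 = 52/5
E[X] = (1/2)·20/3 + (1/2)·52/5 = 128/15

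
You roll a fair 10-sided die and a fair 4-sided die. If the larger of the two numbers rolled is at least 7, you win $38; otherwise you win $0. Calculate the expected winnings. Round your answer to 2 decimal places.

E[payout] = (3/5)·0 + (2/5)·38 = 76/5
≈ $15.20

$15.20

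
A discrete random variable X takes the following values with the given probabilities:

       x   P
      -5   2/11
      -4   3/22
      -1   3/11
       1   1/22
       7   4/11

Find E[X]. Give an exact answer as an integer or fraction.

E[X] = (2/11)·(-5) + (3/22)·(-4) + (3/11)·(-1) + (1/22)·1 + (4/11)·7
     = 19/22

19/22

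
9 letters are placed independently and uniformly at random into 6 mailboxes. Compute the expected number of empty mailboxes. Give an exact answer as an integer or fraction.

Let Xⱼ=1 if mailbox j is empty. P(Xⱼ=1) = ((6-1)/6)^9 = 1953125/10077696.
By linearity, E[#empty] = 6·1953125/10077696 = 1953125/1679616.

1953125/1679616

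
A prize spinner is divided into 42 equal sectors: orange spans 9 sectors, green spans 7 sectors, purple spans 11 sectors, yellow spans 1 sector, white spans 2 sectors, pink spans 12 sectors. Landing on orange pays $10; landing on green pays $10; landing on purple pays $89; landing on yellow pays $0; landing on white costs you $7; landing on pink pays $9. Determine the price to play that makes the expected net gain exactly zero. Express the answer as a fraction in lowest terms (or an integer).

E[payout] = (9/42)·10 + (7/42)·10 + (11/42)·89 + (1/42)·0 + (2/42)·(-7) + (12/42)·9 = 411/14
Fair fee = E[payout] = 411/14

411/14 dollars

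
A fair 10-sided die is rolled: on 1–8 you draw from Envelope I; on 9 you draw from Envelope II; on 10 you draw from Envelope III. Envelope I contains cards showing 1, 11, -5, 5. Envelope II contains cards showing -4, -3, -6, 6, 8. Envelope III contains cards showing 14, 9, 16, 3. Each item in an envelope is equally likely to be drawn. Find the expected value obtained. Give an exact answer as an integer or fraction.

E[X | Envelope I] = (1 + 11 − 5 + 5)/4 = 3
E[X | Envelope II] = (-4 − 3 − 6 + 6 + 8)/5 = 1/5
E[X | Envelope III] = (14 + 9 + 16 + 3)/4 = 21/2
E[X] = (4/5)·3 + (1/10)·1/5 + (1/10)·21/2 = 347/100

347/100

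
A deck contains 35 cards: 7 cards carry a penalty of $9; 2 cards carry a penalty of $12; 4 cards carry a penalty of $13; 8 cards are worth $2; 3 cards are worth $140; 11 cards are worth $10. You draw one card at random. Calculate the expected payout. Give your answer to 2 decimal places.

E[payout] = (7/35)·(-9) + (2/35)·(-12) + (4/35)·(-13) + (8/35)·2 + (3/35)·140 + (11/35)·10 = 407/35
≈ $11.63

$11.63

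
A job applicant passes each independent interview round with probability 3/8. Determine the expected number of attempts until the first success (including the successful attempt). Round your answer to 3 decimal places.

For a geometric distribution, E[trials] = 1/p = 1/(3/8) = 8/3.
≈ 2.667

2.667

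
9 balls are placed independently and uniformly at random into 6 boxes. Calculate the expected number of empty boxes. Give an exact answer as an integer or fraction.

Let Xⱼ=1 if box j is empty. P(Xⱼ=1) = ((6-1)/6)^9 = 1953125/10077696.
By linearity, E[#empty] = 6·1953125/10077696 = 1953125/1679616.

1953125/1679616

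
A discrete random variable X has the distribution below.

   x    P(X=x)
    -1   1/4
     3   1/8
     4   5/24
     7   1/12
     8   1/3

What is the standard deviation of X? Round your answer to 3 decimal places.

3.523

E[X] = 101/24, E[X²] = 241/8
Var(X) = E[X²] − (E[X])² = 241/8 − 10201/576 = 7151/576
SD(X) = √(7151/576) ≈ 3.523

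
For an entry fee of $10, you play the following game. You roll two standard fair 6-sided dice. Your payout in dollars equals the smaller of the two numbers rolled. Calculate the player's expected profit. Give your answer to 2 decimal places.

Distribution of the smaller of the two numbers rolled: 1 w.p. 11/36, 2 w.p. 1/4, 3 w.p. 7/36, 4 w.p. 5/36, 5 w.p. 1/12, 6 w.p. 1/36
E[payout] = (11/36)·1 + (1/4)·2 + (7/36)·3 + (5/36)·4 + (1/12)·5 + (1/36)·6 = 91/36
Expected profit = 91/36 − 10 = -269/36 ≈ -$7.47

-$7.47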